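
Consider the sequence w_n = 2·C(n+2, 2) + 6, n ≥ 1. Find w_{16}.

C(18, 2) = 153, so w_{16} = 312.

312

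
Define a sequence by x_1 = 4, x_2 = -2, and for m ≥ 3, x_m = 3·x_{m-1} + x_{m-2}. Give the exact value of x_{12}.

-111614

Step forward from the initial values:
x_3 = -2;  x_4 = -8;  x_5 = -26;  x_6 = -86;  x_7 = -284;  x_8 = -938;  x_9 = -3098;  x_{10} = -10232;  x_{11} = -33794;  x_{12} = -111614.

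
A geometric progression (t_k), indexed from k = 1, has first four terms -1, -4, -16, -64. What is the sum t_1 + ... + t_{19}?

Common ratio r = 4.
t_k = (-1)·4^(k-1).
S = (-1)·(4^19 - 1)/(4 - 1) = (-1)·(274877906944 - 1)/(3) = -91625968981.

-91625968981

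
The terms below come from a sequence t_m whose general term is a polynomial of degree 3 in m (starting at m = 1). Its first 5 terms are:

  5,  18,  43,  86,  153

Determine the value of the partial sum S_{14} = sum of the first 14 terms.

1st diffs: 13, 25, 43, 67.
2nd diffs: 12, 18, 24.
3rd diffs: 6, 6 (constant).
So t_m = m^3 + 6m - 2.
Continuing: …, 250, 383, 558, 781, …, t_{14} = 2826.
Summing m = 1..14 (14 terms) gives 11627.

11627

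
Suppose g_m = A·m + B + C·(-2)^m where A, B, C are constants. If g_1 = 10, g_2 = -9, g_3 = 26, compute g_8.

-771

Write the equations: A + B - 2C = 10; 2A + B + 4C = -9; 3A + B - 8C = 26.
Subtracting the first from the second: A + 6C = -19.
Subtracting the second from the third: A - 12C = 35.
Solving: C = -3, A = -1, then B = 5.
Therefore g_8 = -8 + 5 + (-3)·256 = -771.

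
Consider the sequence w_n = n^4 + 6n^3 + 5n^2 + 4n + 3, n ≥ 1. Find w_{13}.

42643

w_{13} = 1·13^4 + 6·13^3 + 5·13^2 + 4·13 + 3 = 42643.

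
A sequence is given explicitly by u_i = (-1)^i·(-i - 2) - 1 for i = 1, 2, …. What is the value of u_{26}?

-29

(-1)^26 = 1; -i - 2 at i=26 is -28; so u_{26} = -29.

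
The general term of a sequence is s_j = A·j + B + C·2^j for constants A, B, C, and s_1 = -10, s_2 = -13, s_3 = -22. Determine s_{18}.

-786385

At j = 1, 2, 3: A + B + 2C = -10; 2A + B + 4C = -13; 3A + B + 8C = -22.
Subtracting the first from the second: A + 2C = -3.
Subtracting the second from the third: A + 4C = -9.
Solving: C = -3, A = 3, then B = -7.
Hence s_{18} = 3·18 + (-7) + (-3)·262144 = -786385.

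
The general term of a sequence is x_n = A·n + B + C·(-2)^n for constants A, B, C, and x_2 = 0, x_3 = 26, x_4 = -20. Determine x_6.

The three given values yield: 2A + B + 4C = 0; 3A + B - 8C = 26; 4A + B + 16C = -20.
Subtracting the first from the second: A - 12C = 26.
Subtracting the second from the third: A + 24C = -46.
Solving: C = -2, A = 2, then B = 4.
Therefore x_6 = 12 + 4 + (-2)·64 = -112.

-112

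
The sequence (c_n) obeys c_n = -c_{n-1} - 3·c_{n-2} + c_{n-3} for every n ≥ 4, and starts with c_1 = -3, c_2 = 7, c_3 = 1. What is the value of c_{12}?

c_4 = -25;  c_5 = 29;  c_6 = 47;  c_7 = -159;  c_8 = 47;  c_9 = 477;  c_{10} = -777;  c_{11} = -607;  c_{12} = 3415.

3415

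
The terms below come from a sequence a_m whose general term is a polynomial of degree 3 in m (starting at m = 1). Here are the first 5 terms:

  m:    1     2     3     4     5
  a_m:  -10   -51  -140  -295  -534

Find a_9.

-2690

1st diffs: -41, -89, -155, -239.
2nd diffs: -48, -66, -84.
3rd diffs: -18, -18 (constant).
Newton forward-difference form: a_m = -10 + (-41)·C(m-1,1) + (-48)·C(m-1,2) + (-18)·C(m-1,3).
At m = 9: m-1 = 8, so a_9 = -10 - 328 - 1344 - 1008 = -2690.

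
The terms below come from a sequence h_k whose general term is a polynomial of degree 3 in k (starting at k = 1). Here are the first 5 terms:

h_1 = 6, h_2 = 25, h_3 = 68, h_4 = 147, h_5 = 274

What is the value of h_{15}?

1st diffs: 19, 43, 79, 127.
2nd diffs: 24, 36, 48.
3rd diffs: 12, 12 (constant).
Newton forward-difference form: h_k = 6 + 19·C(k-1,1) + 24·C(k-1,2) + 12·C(k-1,3).
At k = 15: k-1 = 14, so h_{15} = 6 + 266 + 2184 + 4368 = 6824.

6824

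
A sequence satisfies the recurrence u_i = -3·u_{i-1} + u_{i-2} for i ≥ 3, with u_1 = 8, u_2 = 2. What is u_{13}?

u_3 = 2  u_4 = -4  u_5 = 14  …  u_{10} = -5476  u_{11} = 18086  u_{12} = -59734  u_{13} = 197288.

197288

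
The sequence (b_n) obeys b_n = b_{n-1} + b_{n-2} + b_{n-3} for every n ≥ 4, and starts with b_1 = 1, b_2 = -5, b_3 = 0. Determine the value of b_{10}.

b_4 = -4; b_5 = -9; b_6 = -13; b_7 = -26; b_8 = -48; b_9 = -87; b_{10} = -161.

-161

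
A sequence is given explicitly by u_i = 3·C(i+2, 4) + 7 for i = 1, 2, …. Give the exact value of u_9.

997

C(11, 4) = 330, so u_9 = 997.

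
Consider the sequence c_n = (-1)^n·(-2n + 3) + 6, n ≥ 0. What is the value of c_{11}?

25

(-1)^11 = -1; -2n + 3 at n=11 is -19; so c_{11} = 25.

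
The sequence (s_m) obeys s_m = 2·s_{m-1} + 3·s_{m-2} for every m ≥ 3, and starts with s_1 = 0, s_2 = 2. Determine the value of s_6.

Step forward from the initial values:
s_3 = 4;  s_4 = 14;  s_5 = 40;  s_6 = 122.
(Characteristic roots are 3 and -1.)

122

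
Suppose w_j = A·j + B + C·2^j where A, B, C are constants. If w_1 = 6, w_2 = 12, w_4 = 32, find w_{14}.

16440

Plug in j = 1, 2, 4: A + B + 2C = 6; 2A + B + 4C = 12; 4A + B + 16C = 32.
Subtracting the first from the second: A + 2C = 6.
Subtracting the second from the third: 2A + 12C = 20.
Solving: C = 1, A = 4, then B = 0.
Hence w_{14} = 4·14 + 0 + 1·16384 = 16440.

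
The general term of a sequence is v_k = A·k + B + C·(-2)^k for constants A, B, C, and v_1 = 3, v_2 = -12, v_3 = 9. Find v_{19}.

At k = 1, 2, 3: A + B - 2C = 3; 2A + B + 4C = -12; 3A + B - 8C = 9.
Subtracting the first from the second: A + 6C = -15.
Subtracting the second from the third: A - 12C = 21.
Solving: C = -2, A = -3, then B = 2.
Hence v_{19} = -3·19 + 2 + (-2)·(-524288) = 1048521.

1048521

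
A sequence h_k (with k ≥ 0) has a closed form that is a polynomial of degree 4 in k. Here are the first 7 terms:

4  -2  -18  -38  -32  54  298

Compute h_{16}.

45748

1st diffs: -6, -16, -20, 6, 86, 244.
2nd diffs: -10, -4, 26, 80, 158.
3rd diffs: 6, 30, 54, 78.
4th diffs: 24, 24, 24 (constant).
Newton forward-difference form: h_k = 4 + (-6)·C(k,1) + (-10)·C(k,2) + 6·C(k,3) + 24·C(k,4).
At k = 16: k = 16, so h_{16} = 4 - 96 - 1200 + 3360 + 43680 = 45748.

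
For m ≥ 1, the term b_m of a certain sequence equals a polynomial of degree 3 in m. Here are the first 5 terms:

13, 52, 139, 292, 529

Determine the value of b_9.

2677

1st diffs: 39, 87, 153, 237.
2nd diffs: 48, 66, 84.
3rd diffs: 18, 18 (constant).
Newton forward-difference form: b_m = 13 + 39·C(m-1,1) + 48·C(m-1,2) + 18·C(m-1,3).
At m = 9: m-1 = 8, so b_9 = 13 + 312 + 1344 + 1008 = 2677.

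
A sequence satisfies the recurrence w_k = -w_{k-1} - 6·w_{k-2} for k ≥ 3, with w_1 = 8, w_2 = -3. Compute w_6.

-585

Step forward from the initial values:
w_3 = -45;  w_4 = 63;  w_5 = 207;  w_6 = -585.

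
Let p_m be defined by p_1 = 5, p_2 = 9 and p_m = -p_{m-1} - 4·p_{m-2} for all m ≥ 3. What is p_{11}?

Iterate the recurrence:
p_3 = -29; p_4 = -7; p_5 = 123; p_6 = -95; p_7 = -397; p_8 = 777; p_9 = 811; p_{10} = -3919; p_{11} = 675.

675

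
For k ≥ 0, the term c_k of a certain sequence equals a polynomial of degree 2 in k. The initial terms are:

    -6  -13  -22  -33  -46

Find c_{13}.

-253

1st diffs: -7, -9, -11, -13.
2nd diffs: -2, -2, -2 (constant).
Newton forward-difference form: c_k = -6 + (-7)·C(k,1) + (-2)·C(k,2).
At k = 13: k = 13, so c_{13} = -6 - 91 - 156 = -253.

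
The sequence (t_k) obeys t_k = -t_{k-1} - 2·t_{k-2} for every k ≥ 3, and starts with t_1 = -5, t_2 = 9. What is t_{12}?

Compute successive terms:
t_3 = 1;  t_4 = -19;  t_5 = 17;  t_6 = 21;  t_7 = -55;  t_8 = 13;  t_9 = 97;  t_{10} = -123;  t_{11} = -71;  t_{12} = 317.

317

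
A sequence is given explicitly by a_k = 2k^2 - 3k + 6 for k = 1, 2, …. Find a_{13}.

305

a_{13} = 2·13^2 - 3·13 + 6 = 305.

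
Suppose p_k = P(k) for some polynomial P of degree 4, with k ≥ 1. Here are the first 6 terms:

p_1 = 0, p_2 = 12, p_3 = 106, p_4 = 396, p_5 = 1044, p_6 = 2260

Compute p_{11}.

27570

1st diffs: 12, 94, 290, 648, 1216.
2nd diffs: 82, 196, 358, 568.
3rd diffs: 114, 162, 210.
4th diffs: 48, 48 (constant).
Newton forward-difference form: p_k = 12·C(k-1,1) + 82·C(k-1,2) + 114·C(k-1,3) + 48·C(k-1,4).
At k = 11: k-1 = 10, so p_{11} = 120 + 3690 + 13680 + 10080 = 27570.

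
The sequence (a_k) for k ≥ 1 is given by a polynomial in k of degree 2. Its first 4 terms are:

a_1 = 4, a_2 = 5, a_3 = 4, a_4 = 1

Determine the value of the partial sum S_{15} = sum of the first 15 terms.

1st diffs: 1, -1, -3.
2nd diffs: -2, -2 (constant).
So a_k = -k^2 + 4k + 1.
Continuing: …, -4, -11, -20, -31, …, a_{15} = -164.
Summing k = 1..15 (15 terms) gives -745.

-745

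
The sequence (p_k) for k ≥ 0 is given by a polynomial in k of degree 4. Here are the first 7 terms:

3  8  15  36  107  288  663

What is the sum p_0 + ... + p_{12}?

40469

1st diffs: 5, 7, 21, 71, 181, 375.
2nd diffs: 2, 14, 50, 110, 194.
3rd diffs: 12, 36, 60, 84.
4th diffs: 24, 24, 24 (constant).
Newton forward-difference form: p_k = 3 + 5·C(k,1) + 2·C(k,2) + 12·C(k,3) + 24·C(k,4).
Continuing: …, 1340, 2451, 4152, 6623, …, p_{12} = 14715.
Summing k = 0..12 (13 terms) gives 40469.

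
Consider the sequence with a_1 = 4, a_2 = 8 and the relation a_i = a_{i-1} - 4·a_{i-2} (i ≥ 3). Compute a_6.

Step forward from the initial values:
a_3 = -8  a_4 = -40  a_5 = -8  a_6 = 152.

152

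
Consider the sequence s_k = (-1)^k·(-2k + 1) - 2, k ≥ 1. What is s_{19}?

35

(-1)^19 = -1; -2k + 1 at k=19 is -37; so s_{19} = 35.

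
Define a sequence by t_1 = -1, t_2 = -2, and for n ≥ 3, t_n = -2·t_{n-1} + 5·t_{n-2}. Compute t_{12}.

t_3 = -1, t_4 = -8, t_5 = 11, t_6 = -62, t_7 = 179, t_8 = -668, t_9 = 2231, t_{10} = -7802, t_{11} = 26759, t_{12} = -92528.

-92528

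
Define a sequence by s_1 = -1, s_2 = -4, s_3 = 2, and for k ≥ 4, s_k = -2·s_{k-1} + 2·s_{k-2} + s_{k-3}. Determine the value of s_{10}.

Iterate the recurrence:
s_4 = -13, s_5 = 26, s_6 = -76, s_7 = 191, s_8 = -508, s_9 = 1322, s_{10} = -3469.

-3469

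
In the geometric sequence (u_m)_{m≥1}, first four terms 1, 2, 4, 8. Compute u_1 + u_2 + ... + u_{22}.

4194303

Common ratio r = 2.
u_m = 1·2^(m-1).
S = 1·(2^22 - 1)/(2 - 1) = 1·(4194304 - 1)/(1) = 4194303.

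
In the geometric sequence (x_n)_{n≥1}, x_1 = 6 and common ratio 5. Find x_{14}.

x_n = 6·5^(n-1).
x_{14} = 6·5^13 = 7324218750.

7324218750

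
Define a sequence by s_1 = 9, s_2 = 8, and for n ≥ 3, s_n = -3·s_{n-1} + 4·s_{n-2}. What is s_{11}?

209724

Step forward from the initial values:
s_3 = 12  s_4 = -4  s_5 = 60  s_6 = -196  s_7 = 828  s_8 = -3268  s_9 = 13116  s_{10} = -52420  s_{11} = 209724.
(Characteristic roots are 1 and -4.)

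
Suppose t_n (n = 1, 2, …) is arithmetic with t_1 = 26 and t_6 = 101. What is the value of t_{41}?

626

Common difference d = (101 - 26) / (6 - 1) = 15.
t_n = 26 + (n - 1)·15.
t_{41} = 26 + 40·15 = 626.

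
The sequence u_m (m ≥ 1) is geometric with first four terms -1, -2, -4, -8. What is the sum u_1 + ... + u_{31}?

-2147483647

Common ratio r = 2.
u_m = (-1)·2^(m-1).
S = (-1)·(2^31 - 1)/(2 - 1) = (-1)·(2147483648 - 1)/(1) = -2147483647.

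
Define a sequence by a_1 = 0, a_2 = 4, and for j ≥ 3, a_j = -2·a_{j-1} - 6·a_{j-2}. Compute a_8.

928

a_3 = -8; a_4 = -8; a_5 = 64; a_6 = -80; a_7 = -224; a_8 = 928.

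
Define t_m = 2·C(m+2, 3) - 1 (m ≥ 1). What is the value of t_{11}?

571

C(13, 3) = 286, so t_{11} = 571.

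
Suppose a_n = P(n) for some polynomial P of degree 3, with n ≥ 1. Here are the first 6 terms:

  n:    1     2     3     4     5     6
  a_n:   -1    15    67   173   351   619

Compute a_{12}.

5125

1st diffs: 16, 52, 106, 178, 268.
2nd diffs: 36, 54, 72, 90.
3rd diffs: 18, 18, 18 (constant).
Newton forward-difference form: a_n = -1 + 16·C(n-1,1) + 36·C(n-1,2) + 18·C(n-1,3).
At n = 12: n-1 = 11, so a_{12} = -1 + 176 + 1980 + 2970 = 5125.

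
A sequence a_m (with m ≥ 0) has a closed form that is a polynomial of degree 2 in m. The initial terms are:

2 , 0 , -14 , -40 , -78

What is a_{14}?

1st diffs: -2, -14, -26, -38.
2nd diffs: -12, -12, -12 (constant).
Newton forward-difference form: a_m = 2 + (-2)·C(m,1) + (-12)·C(m,2).
At m = 14: m = 14, so a_{14} = 2 - 28 - 1092 = -1118.

-1118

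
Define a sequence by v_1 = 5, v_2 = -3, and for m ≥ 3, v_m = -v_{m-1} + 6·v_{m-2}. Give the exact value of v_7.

Iterate the recurrence:
v_3 = 33  v_4 = -51  v_5 = 249  v_6 = -555  v_7 = 2049.
(Characteristic roots are 2 and -3.)

2049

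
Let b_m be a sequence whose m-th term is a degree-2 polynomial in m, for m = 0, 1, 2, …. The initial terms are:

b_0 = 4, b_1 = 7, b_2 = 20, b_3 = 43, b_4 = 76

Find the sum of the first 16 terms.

1st diffs: 3, 13, 23, 33.
2nd diffs: 10, 10, 10 (constant).
So b_m = 5m^2 - 2m + 4.
Continuing: …, 119, 172, 235, 308, …, b_{15} = 1099.
Summing m = 0..15 (16 terms) gives 6024.

6024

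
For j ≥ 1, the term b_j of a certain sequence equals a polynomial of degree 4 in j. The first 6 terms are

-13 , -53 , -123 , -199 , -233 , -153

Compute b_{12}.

9777

1st diffs: -40, -70, -76, -34, 80.
2nd diffs: -30, -6, 42, 114.
3rd diffs: 24, 48, 72.
4th diffs: 24, 24 (constant).
So b_j = j^4 - 6j^3 - 4j^2 - j - 3.
Evaluating at j = 12 gives b_{12} = 9777.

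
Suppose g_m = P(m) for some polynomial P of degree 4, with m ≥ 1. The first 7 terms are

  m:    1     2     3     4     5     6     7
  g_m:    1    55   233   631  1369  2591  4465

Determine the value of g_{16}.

1st diffs: 54, 178, 398, 738, 1222, 1874.
2nd diffs: 124, 220, 340, 484, 652.
3rd diffs: 96, 120, 144, 168.
4th diffs: 24, 24, 24 (constant).
So g_m = m^4 + 6m^3 + m^2 - 6m - 1.
Evaluating at m = 16 gives g_{16} = 90271.

90271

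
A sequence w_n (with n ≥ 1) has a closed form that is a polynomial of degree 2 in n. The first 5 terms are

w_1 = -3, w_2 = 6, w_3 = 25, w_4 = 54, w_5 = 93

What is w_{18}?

1st diffs: 9, 19, 29, 39.
2nd diffs: 10, 10, 10 (constant).
Newton forward-difference form: w_n = -3 + 9·C(n-1,1) + 10·C(n-1,2).
At n = 18: n-1 = 17, so w_{18} = -3 + 153 + 1360 = 1510.

1510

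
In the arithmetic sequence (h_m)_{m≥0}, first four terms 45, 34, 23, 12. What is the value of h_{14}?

-109

Common difference d = -11.
h_m = 45 + (m - 0)·(-11).
h_{14} = 45 + 14·(-11) = -109.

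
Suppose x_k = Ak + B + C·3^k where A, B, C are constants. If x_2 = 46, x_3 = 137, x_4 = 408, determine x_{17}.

645700831

At k = 2, 3, 4: 2A + B + 9C = 46; 3A + B + 27C = 137; 4A + B + 81C = 408.
Subtracting the first from the second: A + 18C = 91.
Subtracting the second from the third: A + 54C = 271.
Solving: C = 5, A = 1, then B = -1.
So x_k = 1·k + (-1) + 5·3^k; at k=17 this is 645700831.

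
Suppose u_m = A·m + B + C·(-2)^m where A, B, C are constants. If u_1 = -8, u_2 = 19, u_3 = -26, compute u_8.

At m = 1, 2, 3: A + B - 2C = -8; 2A + B + 4C = 19; 3A + B - 8C = -26.
Subtracting the first from the second: A + 6C = 27.
Subtracting the second from the third: A - 12C = -45.
Solving: C = 4, A = 3, then B = -3.
Hence u_8 = 3·8 + (-3) + 4·256 = 1045.

1045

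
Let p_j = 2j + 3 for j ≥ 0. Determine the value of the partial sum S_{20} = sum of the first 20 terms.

Over j = 0..19: Σj = 190.
Total = (2)·190 + (3)·20 = 440.

440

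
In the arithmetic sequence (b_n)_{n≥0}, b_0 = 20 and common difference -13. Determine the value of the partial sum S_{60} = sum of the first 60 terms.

b_n = 20 + (n - 0)·(-13).
b_{59} = -747; S = 60·(20 + (-747))/2 = -21810.

-21810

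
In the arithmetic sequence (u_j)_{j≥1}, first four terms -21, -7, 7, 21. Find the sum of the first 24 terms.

3360

Common difference d = 14.
u_j = -21 + (j - 1)·14.
u_{24} = 301; S = 24·(-21 + 301)/2 = 3360.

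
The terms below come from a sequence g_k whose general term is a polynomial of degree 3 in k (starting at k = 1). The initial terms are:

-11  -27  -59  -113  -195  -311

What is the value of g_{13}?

1st diffs: -16, -32, -54, -82, -116.
2nd diffs: -16, -22, -28, -34.
3rd diffs: -6, -6, -6 (constant).
Newton forward-difference form: g_k = -11 + (-16)·C(k-1,1) + (-16)·C(k-1,2) + (-6)·C(k-1,3).
At k = 13: k-1 = 12, so g_{13} = -11 - 192 - 1056 - 1320 = -2579.

-2579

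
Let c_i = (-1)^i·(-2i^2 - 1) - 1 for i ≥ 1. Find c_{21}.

(-1)^21 = -1; -2i^2 - 1 at i=21 is -883; so c_{21} = 882.

882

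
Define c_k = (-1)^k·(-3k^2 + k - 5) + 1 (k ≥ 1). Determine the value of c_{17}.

856

(-1)^17 = -1; -3k^2 + k - 5 at k=17 is -855; so c_{17} = 856.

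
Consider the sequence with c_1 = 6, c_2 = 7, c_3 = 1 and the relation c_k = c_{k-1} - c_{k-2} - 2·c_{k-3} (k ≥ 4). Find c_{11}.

Step forward from the initial values:
c_4 = -18;  c_5 = -33;  c_6 = -17;  c_7 = 52;  c_8 = 135;  c_9 = 117;  c_{10} = -122;  c_{11} = -509.

-509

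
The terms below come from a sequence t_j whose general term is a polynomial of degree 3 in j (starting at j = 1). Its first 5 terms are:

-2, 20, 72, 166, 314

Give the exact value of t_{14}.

6056

1st diffs: 22, 52, 94, 148.
2nd diffs: 30, 42, 54.
3rd diffs: 12, 12 (constant).
Newton forward-difference form: t_j = -2 + 22·C(j-1,1) + 30·C(j-1,2) + 12·C(j-1,3).
At j = 14: j-1 = 13, so t_{14} = -2 + 286 + 2340 + 3432 = 6056.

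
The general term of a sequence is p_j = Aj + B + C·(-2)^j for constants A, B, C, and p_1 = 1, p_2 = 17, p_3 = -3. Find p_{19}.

-1048499

The three given values yield: A + B - 2C = 1; 2A + B + 4C = 17; 3A + B - 8C = -3.
Subtracting the first from the second: A + 6C = 16.
Subtracting the second from the third: A - 12C = -20.
Solving: C = 2, A = 4, then B = 1.
Therefore p_{19} = 76 + 1 + 2·(-524288) = -1048499.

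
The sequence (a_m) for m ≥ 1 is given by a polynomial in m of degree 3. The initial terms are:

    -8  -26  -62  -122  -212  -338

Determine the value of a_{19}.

-7982

1st diffs: -18, -36, -60, -90, -126.
2nd diffs: -18, -24, -30, -36.
3rd diffs: -6, -6, -6 (constant).
Newton forward-difference form: a_m = -8 + (-18)·C(m-1,1) + (-18)·C(m-1,2) + (-6)·C(m-1,3).
At m = 19: m-1 = 18, so a_{19} = -8 - 324 - 2754 - 4896 = -7982.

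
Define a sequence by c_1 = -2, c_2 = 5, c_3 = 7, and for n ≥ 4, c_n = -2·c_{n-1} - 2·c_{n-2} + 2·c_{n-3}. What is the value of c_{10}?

Iterate the recurrence:
c_4 = -28; c_5 = 52; c_6 = -34; c_7 = -92; c_8 = 356; c_9 = -596; c_{10} = 296.

296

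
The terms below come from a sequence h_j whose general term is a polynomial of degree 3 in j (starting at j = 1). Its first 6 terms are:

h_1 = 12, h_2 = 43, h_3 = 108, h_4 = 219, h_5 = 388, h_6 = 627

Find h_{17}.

1st diffs: 31, 65, 111, 169, 239.
2nd diffs: 34, 46, 58, 70.
3rd diffs: 12, 12, 12 (constant).
Newton forward-difference form: h_j = 12 + 31·C(j-1,1) + 34·C(j-1,2) + 12·C(j-1,3).
At j = 17: j-1 = 16, so h_{17} = 12 + 496 + 4080 + 6720 = 11308.

11308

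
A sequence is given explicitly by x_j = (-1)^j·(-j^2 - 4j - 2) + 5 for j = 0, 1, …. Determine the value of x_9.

(-1)^9 = -1; -j^2 - 4j - 2 at j=9 is -119; so x_9 = 124.

124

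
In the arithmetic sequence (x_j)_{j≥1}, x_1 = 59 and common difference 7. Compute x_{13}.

x_j = 59 + (j - 1)·7.
x_{13} = 59 + 12·7 = 143.

143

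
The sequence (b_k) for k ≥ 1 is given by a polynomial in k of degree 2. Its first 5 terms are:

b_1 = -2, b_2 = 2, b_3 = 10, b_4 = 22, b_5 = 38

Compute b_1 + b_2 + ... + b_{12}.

1120

1st diffs: 4, 8, 12, 16.
2nd diffs: 4, 4, 4 (constant).
Newton forward-difference form: b_k = -2 + 4·C(k-1,1) + 4·C(k-1,2).
Continuing: …, 58, 82, 110, 142, …, b_{12} = 262.
Summing k = 1..12 (12 terms) gives 1120.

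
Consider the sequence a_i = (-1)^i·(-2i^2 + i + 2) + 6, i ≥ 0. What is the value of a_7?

95

(-1)^7 = -1; -2i^2 + i + 2 at i=7 is -89; so a_7 = 95.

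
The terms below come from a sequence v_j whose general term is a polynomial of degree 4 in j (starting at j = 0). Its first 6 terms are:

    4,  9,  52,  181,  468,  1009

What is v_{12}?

1st diffs: 5, 43, 129, 287, 541.
2nd diffs: 38, 86, 158, 254.
3rd diffs: 48, 72, 96.
4th diffs: 24, 24 (constant).
So v_j = j^4 + 2j^3 + 6j^2 - 4j + 4.
Evaluating at j = 12 gives v_{12} = 25012.

25012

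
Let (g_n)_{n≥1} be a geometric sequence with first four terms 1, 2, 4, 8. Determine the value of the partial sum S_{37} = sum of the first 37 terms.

Common ratio r = 2.
g_n = 1·2^(n-1).
S = 1·(2^37 - 1)/(2 - 1) = 1·(137438953472 - 1)/(1) = 137438953471.

137438953471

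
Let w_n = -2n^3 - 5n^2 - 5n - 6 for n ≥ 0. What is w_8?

w_8 = -2·8^3 - 5·8^2 - 5·8 - 6 = -1390.

-1390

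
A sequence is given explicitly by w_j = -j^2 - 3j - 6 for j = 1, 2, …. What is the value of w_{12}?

w_{12} = -1·12^2 - 3·12 - 6 = -186.

-186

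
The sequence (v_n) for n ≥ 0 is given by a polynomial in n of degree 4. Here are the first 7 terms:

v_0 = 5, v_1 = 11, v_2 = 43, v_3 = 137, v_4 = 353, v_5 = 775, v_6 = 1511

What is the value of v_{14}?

39583

1st diffs: 6, 32, 94, 216, 422, 736.
2nd diffs: 26, 62, 122, 206, 314.
3rd diffs: 36, 60, 84, 108.
4th diffs: 24, 24, 24 (constant).
So v_n = n^4 + 6n^2 - n + 5.
Evaluating at n = 14 gives v_{14} = 39583.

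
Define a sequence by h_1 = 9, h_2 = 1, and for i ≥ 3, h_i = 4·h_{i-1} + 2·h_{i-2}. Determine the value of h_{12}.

Compute successive terms:
h_3 = 22;  h_4 = 90;  h_5 = 404;  h_6 = 1796;  h_7 = 7992;  h_8 = 35560;  h_9 = 158224;  h_{10} = 704016;  h_{11} = 3132512;  h_{12} = 13938080.

13938080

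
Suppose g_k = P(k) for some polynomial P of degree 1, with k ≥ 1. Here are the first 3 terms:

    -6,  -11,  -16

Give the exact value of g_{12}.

-61

1st diffs: -5, -5 (constant).
So g_k = -5k - 1.
Evaluating at k = 12 gives g_{12} = -61.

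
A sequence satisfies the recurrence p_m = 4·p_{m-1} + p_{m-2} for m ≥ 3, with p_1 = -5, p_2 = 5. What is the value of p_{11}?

Iterate the recurrence:
p_3 = 15; p_4 = 65; p_5 = 275; p_6 = 1165; p_7 = 4935; p_8 = 20905; p_9 = 88555; p_{10} = 375125; p_{11} = 1589055.

1589055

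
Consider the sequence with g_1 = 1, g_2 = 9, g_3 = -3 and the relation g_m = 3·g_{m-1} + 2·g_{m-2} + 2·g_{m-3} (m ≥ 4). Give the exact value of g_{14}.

5257039

Step forward from the initial values:
g_4 = 11, g_5 = 45, g_6 = 151, …, g_{11} = 104709, g_{12} = 386279, g_{13} = 1425021, g_{14} = 5257039.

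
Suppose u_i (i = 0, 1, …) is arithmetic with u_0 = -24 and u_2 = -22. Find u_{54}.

Common difference d = (-22 - (-24)) / (2 - 0) = 1.
u_i = -24 + (i - 0)·1.
u_{54} = -24 + 54·1 = 30.

30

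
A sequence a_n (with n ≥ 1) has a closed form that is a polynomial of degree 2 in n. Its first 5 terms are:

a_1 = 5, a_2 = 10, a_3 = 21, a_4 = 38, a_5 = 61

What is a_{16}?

710

1st diffs: 5, 11, 17, 23.
2nd diffs: 6, 6, 6 (constant).
Newton forward-difference form: a_n = 5 + 5·C(n-1,1) + 6·C(n-1,2).
At n = 16: n-1 = 15, so a_{16} = 5 + 75 + 630 = 710.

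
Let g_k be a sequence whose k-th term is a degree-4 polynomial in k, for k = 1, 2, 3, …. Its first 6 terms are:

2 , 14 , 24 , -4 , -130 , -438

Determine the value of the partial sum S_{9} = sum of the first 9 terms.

1st diffs: 12, 10, -28, -126, -308.
2nd diffs: -2, -38, -98, -182.
3rd diffs: -36, -60, -84.
4th diffs: -24, -24 (constant).
So g_k = -k^4 + 4k^3 - k.
Continuing: -1036, -2056, -3654.
Summing k = 1..9 (9 terms) gives -7278.

-7278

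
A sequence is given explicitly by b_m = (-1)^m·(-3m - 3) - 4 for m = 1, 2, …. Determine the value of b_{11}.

(-1)^11 = -1; -3m - 3 at m=11 is -36; so b_{11} = 32.

32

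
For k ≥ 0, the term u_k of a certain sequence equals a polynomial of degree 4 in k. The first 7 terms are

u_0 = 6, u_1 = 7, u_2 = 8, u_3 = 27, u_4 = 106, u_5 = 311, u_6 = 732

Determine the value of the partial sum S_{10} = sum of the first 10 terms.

1st diffs: 1, 1, 19, 79, 205, 421.
2nd diffs: 0, 18, 60, 126, 216.
3rd diffs: 18, 42, 66, 90.
4th diffs: 24, 24, 24 (constant).
Newton forward-difference form: u_k = 6 + 1·C(k,1) + 18·C(k,3) + 24·C(k,4).
Continuing: 1483, 2702, 4551.
Summing k = 0..9 (10 terms) gives 9933.

9933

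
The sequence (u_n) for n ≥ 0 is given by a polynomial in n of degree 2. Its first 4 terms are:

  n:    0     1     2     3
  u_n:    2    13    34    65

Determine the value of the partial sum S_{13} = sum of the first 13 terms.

3744

1st diffs: 11, 21, 31.
2nd diffs: 10, 10 (constant).
Newton forward-difference form: u_n = 2 + 11·C(n,1) + 10·C(n,2).
Continuing: …, 106, 157, 218, 289, …, u_{12} = 794.
Summing n = 0..12 (13 terms) gives 3744.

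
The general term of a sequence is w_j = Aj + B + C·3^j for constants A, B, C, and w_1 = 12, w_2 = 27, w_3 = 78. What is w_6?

Write the equations: A + B + 3C = 12; 2A + B + 9C = 27; 3A + B + 27C = 78.
Subtracting the first from the second: A + 6C = 15.
Subtracting the second from the third: A + 18C = 51.
Solving: C = 3, A = -3, then B = 6.
So w_j = -3·j + 6 + 3·3^j; at j=6 this is 2175.

2175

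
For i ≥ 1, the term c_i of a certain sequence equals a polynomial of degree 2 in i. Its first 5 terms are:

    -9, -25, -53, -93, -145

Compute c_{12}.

1st diffs: -16, -28, -40, -52.
2nd diffs: -12, -12, -12 (constant).
Newton forward-difference form: c_i = -9 + (-16)·C(i-1,1) + (-12)·C(i-1,2).
At i = 12: i-1 = 11, so c_{12} = -9 - 176 - 660 = -845.

-845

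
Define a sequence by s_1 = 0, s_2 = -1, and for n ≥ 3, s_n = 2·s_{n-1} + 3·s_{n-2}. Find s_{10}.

-4921

s_3 = -2, s_4 = -7, s_5 = -20, s_6 = -61, s_7 = -182, s_8 = -547, s_9 = -1640, s_{10} = -4921.
(Characteristic roots are 3 and -1.)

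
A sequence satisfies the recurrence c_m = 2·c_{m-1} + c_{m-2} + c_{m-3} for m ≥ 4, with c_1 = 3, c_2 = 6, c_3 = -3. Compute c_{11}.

c_4 = 3, c_5 = 9, c_6 = 18, c_7 = 48, c_8 = 123, c_9 = 312, c_{10} = 795, c_{11} = 2025.

2025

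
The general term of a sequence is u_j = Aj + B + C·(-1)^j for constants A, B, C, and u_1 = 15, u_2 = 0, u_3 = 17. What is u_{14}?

12

At j = 1, 2, 3: A + B - C = 15; 2A + B + C = 0; 3A + B - C = 17.
Subtracting the first from the second: A + 2C = -15.
Subtracting the second from the third: A - 2C = 17.
Solving: C = -8, A = 1, then B = 6.
So u_j = 1·j + 6 + (-8)·(-1)^j; at j=14 this is 12.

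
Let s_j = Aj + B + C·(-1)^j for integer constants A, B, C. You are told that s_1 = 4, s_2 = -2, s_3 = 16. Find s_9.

Plug in j = 1, 2, 3: A + B - C = 4; 2A + B + C = -2; 3A + B - C = 16.
Subtracting the first from the second: A + 2C = -6.
Subtracting the second from the third: A - 2C = 18.
Solving: C = -6, A = 6, then B = -8.
Therefore s_9 = 54 + (-8) + (-6)·(-1) = 52.

52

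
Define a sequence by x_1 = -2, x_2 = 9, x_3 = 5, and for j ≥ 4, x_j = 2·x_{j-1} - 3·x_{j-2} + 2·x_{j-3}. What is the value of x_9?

-71

Compute successive terms:
x_4 = -21  x_5 = -39  x_6 = -5  x_7 = 65  x_8 = 67  x_9 = -71.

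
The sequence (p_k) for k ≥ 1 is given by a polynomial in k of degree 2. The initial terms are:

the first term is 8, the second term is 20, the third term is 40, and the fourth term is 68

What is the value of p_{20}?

1604

1st diffs: 12, 20, 28.
2nd diffs: 8, 8 (constant).
Newton forward-difference form: p_k = 8 + 12·C(k-1,1) + 8·C(k-1,2).
At k = 20: k-1 = 19, so p_{20} = 8 + 228 + 1368 = 1604.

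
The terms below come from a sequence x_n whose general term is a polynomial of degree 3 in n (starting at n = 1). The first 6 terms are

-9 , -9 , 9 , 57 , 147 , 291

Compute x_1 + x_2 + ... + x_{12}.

1st diffs: 0, 18, 48, 90, 144.
2nd diffs: 18, 30, 42, 54.
3rd diffs: 12, 12, 12 (constant).
Newton forward-difference form: x_n = -9 + 18·C(n-1,2) + 12·C(n-1,3).
Continuing: …, 501, 789, 1167, 1647, …, x_{12} = 2961.
Summing n = 1..12 (12 terms) gives 9792.

9792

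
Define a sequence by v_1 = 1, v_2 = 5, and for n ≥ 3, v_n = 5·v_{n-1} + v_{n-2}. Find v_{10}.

2646275

Iterate the recurrence:
v_3 = 26, v_4 = 135, v_5 = 701, v_6 = 3640, v_7 = 18901, v_8 = 98145, v_9 = 509626, v_{10} = 2646275.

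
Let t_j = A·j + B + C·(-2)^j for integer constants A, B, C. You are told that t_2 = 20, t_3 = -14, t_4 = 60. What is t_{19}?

-1572822

The three given values yield: 2A + B + 4C = 20; 3A + B - 8C = -14; 4A + B + 16C = 60.
Subtracting the first from the second: A - 12C = -34.
Subtracting the second from the third: A + 24C = 74.
Solving: C = 3, A = 2, then B = 4.
So t_j = 2·j + 4 + 3·(-2)^j; at j=19 this is -1572822.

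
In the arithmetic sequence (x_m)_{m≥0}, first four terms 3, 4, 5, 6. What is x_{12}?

15

Common difference d = 1.
x_m = 3 + (m - 0)·1.
x_{12} = 3 + 12·1 = 15.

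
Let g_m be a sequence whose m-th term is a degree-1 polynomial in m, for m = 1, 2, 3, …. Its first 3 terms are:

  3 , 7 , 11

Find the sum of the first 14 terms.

406

1st diffs: 4, 4 (constant).
So g_m = 4m - 1.
Continuing: …, 15, 19, 23, 27, …, g_{14} = 55.
Summing m = 1..14 (14 terms) gives 406.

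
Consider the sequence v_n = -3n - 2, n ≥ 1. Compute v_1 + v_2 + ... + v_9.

Over n = 1..9: Σn = 45.
Total = (-3)·45 + (-2)·9 = -153.

-153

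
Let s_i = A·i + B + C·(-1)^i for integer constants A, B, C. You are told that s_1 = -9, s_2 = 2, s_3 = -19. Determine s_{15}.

Plug in i = 1, 2, 3: A + B - C = -9; 2A + B + C = 2; 3A + B - C = -19.
Subtracting the first from the second: A + 2C = 11.
Subtracting the second from the third: A - 2C = -21.
Solving: C = 8, A = -5, then B = 4.
So s_i = -5·i + 4 + 8·(-1)^i; at i=15 this is -79.

-79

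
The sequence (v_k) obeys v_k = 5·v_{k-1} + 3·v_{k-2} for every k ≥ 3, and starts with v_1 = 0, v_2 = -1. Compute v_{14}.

Applying the relation repeatedly:
v_3 = -5  v_4 = -28  v_5 = -155  …  v_{11} = -4488275  v_{12} = -24871243  v_{13} = -137821040  v_{14} = -763718929.

-763718929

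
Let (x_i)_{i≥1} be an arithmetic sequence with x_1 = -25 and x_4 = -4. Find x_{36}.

Common difference d = (-4 - (-25)) / (4 - 1) = 7.
x_i = -25 + (i - 1)·7.
x_{36} = -25 + 35·7 = 220.

220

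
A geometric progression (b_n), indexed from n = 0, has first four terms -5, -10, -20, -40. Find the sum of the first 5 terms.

-155

Common ratio r = 2.
b_n = (-5)·2^(n-0).
S = (-5)·(2^5 - 1)/(2 - 1) = (-5)·(32 - 1)/(1) = -155.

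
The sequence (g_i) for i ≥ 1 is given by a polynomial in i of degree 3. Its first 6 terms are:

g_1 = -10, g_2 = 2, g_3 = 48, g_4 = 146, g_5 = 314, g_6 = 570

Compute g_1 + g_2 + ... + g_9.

5466

1st diffs: 12, 46, 98, 168, 256.
2nd diffs: 34, 52, 70, 88.
3rd diffs: 18, 18, 18 (constant).
Newton forward-difference form: g_i = -10 + 12·C(i-1,1) + 34·C(i-1,2) + 18·C(i-1,3).
Continuing: 932, 1418, 2046.
Summing i = 1..9 (9 terms) gives 5466.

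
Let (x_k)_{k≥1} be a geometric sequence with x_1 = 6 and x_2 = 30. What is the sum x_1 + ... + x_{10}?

Common ratio r = 5.
x_k = 6·5^(k-1).
S = 6·(5^10 - 1)/(5 - 1) = 6·(9765625 - 1)/(4) = 14648436.

14648436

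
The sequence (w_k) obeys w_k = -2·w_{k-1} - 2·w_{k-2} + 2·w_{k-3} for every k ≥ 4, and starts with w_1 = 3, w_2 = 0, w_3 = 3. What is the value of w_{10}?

Compute successive terms:
w_4 = 0, w_5 = -6, w_6 = 18, w_7 = -24, w_8 = 0, w_9 = 84, w_{10} = -216.

-216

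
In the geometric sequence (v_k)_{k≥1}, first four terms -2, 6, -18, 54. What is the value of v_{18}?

258280326

Common ratio r = -3.
v_k = (-2)·(-3)^(k-1).
v_{18} = (-2)·(-3)^17 = 258280326.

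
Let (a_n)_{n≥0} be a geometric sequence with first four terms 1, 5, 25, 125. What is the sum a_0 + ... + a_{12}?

Common ratio r = 5.
a_n = 1·5^(n-0).
S = 1·(5^13 - 1)/(5 - 1) = 1·(1220703125 - 1)/(4) = 305175781.

305175781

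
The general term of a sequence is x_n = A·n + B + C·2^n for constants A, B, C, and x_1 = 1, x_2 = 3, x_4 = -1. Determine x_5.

-13

The three given values yield: A + B + 2C = 1; 2A + B + 4C = 3; 4A + B + 16C = -1.
Subtracting the first from the second: A + 2C = 2.
Subtracting the second from the third: 2A + 12C = -4.
Solving: C = -1, A = 4, then B = -1.
So x_n = 4·n + (-1) + (-1)·2^n; at n=5 this is -13.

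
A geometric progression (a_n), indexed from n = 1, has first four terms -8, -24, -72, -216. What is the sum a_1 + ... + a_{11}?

Common ratio r = 3.
a_n = (-8)·3^(n-1).
S = (-8)·(3^11 - 1)/(3 - 1) = (-8)·(177147 - 1)/(2) = -708584.

-708584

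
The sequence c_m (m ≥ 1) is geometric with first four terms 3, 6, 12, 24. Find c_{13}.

12288

Common ratio r = 2.
c_m = 3·2^(m-1).
c_{13} = 3·2^12 = 12288.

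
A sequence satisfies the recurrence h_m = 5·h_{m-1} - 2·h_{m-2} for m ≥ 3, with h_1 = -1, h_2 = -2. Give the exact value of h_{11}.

Iterate the recurrence:
h_3 = -8; h_4 = -36; h_5 = -164; h_6 = -748; h_7 = -3412; h_8 = -15564; h_9 = -70996; h_{10} = -323852; h_{11} = -1477268.

-1477268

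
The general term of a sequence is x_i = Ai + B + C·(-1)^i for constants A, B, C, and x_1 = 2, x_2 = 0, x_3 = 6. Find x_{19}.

38

At i = 1, 2, 3: A + B - C = 2; 2A + B + C = 0; 3A + B - C = 6.
Subtracting the first from the second: A + 2C = -2.
Subtracting the second from the third: A - 2C = 6.
Solving: C = -2, A = 2, then B = -2.
So x_i = 2·i + (-2) + (-2)·(-1)^i; at i=19 this is 38.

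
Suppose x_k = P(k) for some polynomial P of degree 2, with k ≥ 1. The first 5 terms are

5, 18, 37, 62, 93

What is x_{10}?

338

1st diffs: 13, 19, 25, 31.
2nd diffs: 6, 6, 6 (constant).
Newton forward-difference form: x_k = 5 + 13·C(k-1,1) + 6·C(k-1,2).
At k = 10: k-1 = 9, so x_{10} = 5 + 117 + 216 = 338.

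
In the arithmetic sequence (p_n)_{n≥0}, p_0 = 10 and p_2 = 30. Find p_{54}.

Common difference d = (30 - 10) / (2 - 0) = 10.
p_n = 10 + (n - 0)·10.
p_{54} = 10 + 54·10 = 550.

550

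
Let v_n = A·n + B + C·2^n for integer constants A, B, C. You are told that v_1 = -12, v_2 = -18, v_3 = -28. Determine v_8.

Write the equations: A + B + 2C = -12; 2A + B + 4C = -18; 3A + B + 8C = -28.
Subtracting the first from the second: A + 2C = -6.
Subtracting the second from the third: A + 4C = -10.
Solving: C = -2, A = -2, then B = -6.
Hence v_8 = -2·8 + (-6) + (-2)·256 = -534.

-534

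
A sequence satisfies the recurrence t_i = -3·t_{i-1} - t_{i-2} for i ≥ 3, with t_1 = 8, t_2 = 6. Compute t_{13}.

-419896

Applying the relation repeatedly:
t_3 = -26; t_4 = 72; t_5 = -190; …; t_{10} = 23400; t_{11} = -61262; t_{12} = 160386; t_{13} = -419896.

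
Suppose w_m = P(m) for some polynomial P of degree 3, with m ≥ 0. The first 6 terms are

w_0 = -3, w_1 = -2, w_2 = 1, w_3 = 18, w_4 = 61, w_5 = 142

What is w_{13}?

3598

1st diffs: 1, 3, 17, 43, 81.
2nd diffs: 2, 14, 26, 38.
3rd diffs: 12, 12, 12 (constant).
Newton forward-difference form: w_m = -3 + 1·C(m,1) + 2·C(m,2) + 12·C(m,3).
At m = 13: m = 13, so w_{13} = -3 + 13 + 156 + 3432 = 3598.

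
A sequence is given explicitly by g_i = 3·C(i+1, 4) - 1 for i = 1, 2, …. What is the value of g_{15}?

5459

C(16, 4) = 1820, so g_{15} = 5459.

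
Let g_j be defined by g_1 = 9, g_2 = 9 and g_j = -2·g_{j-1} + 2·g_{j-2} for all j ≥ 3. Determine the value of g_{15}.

Iterate the recurrence:
g_3 = 0, g_4 = 18, g_5 = -36, …, g_{12} = 44064, g_{13} = -120384, g_{14} = 328896, g_{15} = -898560.

-898560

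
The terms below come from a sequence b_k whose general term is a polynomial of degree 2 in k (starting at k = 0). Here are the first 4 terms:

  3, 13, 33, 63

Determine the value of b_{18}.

1713

1st diffs: 10, 20, 30.
2nd diffs: 10, 10 (constant).
So b_k = 5k^2 + 5k + 3.
Evaluating at k = 18 gives b_{18} = 1713.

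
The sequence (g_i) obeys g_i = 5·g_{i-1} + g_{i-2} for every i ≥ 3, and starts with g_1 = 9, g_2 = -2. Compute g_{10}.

-135947

Compute successive terms:
g_3 = -1  g_4 = -7  g_5 = -36  g_6 = -187  g_7 = -971  g_8 = -5042  g_9 = -26181  g_{10} = -135947.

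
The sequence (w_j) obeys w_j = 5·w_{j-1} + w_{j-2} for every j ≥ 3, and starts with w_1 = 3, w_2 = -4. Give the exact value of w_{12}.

w_3 = -17;  w_4 = -89;  w_5 = -462;  w_6 = -2399;  w_7 = -12457;  w_8 = -64684;  w_9 = -335877;  w_{10} = -1744069;  w_{11} = -9056222;  w_{12} = -47025179.

-47025179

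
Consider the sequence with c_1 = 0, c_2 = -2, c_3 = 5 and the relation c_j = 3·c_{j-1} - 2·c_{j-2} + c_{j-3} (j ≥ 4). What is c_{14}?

c_4 = 19, c_5 = 45, c_6 = 102, …, c_{11} = 6865, c_{12} = 15959, c_{13} = 37100, c_{14} = 86247.

86247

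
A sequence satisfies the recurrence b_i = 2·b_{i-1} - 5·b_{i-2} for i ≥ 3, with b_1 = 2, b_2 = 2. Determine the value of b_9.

-1054

Compute successive terms:
b_3 = -6, b_4 = -22, b_5 = -14, b_6 = 82, b_7 = 234, b_8 = 58, b_9 = -1054.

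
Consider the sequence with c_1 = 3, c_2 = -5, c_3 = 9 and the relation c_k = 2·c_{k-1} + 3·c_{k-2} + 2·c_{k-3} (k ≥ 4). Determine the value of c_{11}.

Iterate the recurrence:
c_4 = 9;  c_5 = 35;  c_6 = 115;  c_7 = 353;  c_8 = 1121;  c_9 = 3531;  c_{10} = 11131;  c_{11} = 35097.

35097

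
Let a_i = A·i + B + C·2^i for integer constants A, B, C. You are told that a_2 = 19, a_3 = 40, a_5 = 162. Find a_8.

1285

At i = 2, 3, 5: 2A + B + 4C = 19; 3A + B + 8C = 40; 5A + B + 32C = 162.
Subtracting the first from the second: A + 4C = 21.
Subtracting the second from the third: 2A + 24C = 122.
Solving: C = 5, A = 1, then B = -3.
Hence a_8 = 1·8 + (-3) + 5·256 = 1285.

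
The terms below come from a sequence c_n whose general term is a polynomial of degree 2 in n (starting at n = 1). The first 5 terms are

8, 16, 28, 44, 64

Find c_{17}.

1st diffs: 8, 12, 16, 20.
2nd diffs: 4, 4, 4 (constant).
So c_n = 2n^2 + 2n + 4.
Evaluating at n = 17 gives c_{17} = 616.

616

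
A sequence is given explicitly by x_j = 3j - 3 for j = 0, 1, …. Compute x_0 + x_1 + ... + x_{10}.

Over j = 0..10: Σj = 55.
Total = (3)·55 + (-3)·11 = 132.

132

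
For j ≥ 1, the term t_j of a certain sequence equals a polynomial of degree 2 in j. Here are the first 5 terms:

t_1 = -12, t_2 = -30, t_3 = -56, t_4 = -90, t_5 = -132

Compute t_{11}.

-552

1st diffs: -18, -26, -34, -42.
2nd diffs: -8, -8, -8 (constant).
Newton forward-difference form: t_j = -12 + (-18)·C(j-1,1) + (-8)·C(j-1,2).
At j = 11: j-1 = 10, so t_{11} = -12 - 180 - 360 = -552.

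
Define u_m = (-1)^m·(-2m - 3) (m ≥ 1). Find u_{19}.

41

(-1)^19 = -1; -2m - 3 at m=19 is -41; so u_{19} = 41.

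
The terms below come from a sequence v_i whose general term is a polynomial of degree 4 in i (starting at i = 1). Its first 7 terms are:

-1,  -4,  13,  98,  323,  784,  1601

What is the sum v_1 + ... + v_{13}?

70681

1st diffs: -3, 17, 85, 225, 461, 817.
2nd diffs: 20, 68, 140, 236, 356.
3rd diffs: 48, 72, 96, 120.
4th diffs: 24, 24, 24 (constant).
So v_i = i^4 - 2i^3 - 3i^2 + 5i - 2.
Continuing: …, 2918, 4903, 7748, 11669, …, v_{13} = 23723.
Summing i = 1..13 (13 terms) gives 70681.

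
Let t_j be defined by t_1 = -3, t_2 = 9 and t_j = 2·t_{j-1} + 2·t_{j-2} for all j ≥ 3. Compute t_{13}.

339648

Iterate the recurrence:
t_3 = 12;  t_4 = 42;  t_5 = 108;  …;  t_{10} = 16656;  t_{11} = 45504;  t_{12} = 124320;  t_{13} = 339648.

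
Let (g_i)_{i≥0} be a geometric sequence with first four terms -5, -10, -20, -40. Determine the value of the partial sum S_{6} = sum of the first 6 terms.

Common ratio r = 2.
g_i = (-5)·2^(i-0).
S = (-5)·(2^6 - 1)/(2 - 1) = (-5)·(64 - 1)/(1) = -315.

-315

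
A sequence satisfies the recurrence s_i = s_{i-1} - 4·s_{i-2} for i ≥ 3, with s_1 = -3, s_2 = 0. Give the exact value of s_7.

60

Applying the relation repeatedly:
s_3 = 12, s_4 = 12, s_5 = -36, s_6 = -84, s_7 = 60.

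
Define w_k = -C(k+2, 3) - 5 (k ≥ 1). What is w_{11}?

-291

C(13, 3) = 286, so w_{11} = -291.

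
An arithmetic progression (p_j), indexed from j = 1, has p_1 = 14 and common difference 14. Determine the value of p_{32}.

448

p_j = 14 + (j - 1)·14.
p_{32} = 14 + 31·14 = 448.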